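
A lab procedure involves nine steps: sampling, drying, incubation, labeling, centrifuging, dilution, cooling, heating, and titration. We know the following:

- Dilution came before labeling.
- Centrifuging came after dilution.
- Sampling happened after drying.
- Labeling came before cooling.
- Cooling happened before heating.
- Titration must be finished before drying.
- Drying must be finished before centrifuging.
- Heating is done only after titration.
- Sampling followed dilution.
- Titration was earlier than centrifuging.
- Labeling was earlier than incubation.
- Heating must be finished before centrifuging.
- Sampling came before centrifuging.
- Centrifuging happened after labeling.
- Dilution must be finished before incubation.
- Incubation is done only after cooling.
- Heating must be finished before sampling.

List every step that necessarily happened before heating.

cooling, dilution, labeling, titration

Directly stated before heating: cooling and titration.
Dilution reaches heating via dilution → labeling → cooling → heating.
Labeling reaches heating via labeling → cooling → heating.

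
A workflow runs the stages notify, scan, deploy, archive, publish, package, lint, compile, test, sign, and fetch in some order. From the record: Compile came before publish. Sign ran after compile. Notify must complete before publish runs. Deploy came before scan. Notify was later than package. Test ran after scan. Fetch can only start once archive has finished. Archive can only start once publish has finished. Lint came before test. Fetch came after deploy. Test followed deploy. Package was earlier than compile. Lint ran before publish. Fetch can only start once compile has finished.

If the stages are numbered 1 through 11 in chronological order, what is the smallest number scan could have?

Deploy must come before scan — 1 forced predecessor.
Nothing else is forced ahead of scan, so its earliest slot is position 1 + 1 = 2.

2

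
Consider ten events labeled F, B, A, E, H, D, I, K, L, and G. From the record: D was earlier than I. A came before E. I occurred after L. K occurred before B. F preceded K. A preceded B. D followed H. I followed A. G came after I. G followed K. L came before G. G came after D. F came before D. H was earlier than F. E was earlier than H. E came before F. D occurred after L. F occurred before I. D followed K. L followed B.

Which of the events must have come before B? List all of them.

A, E, F, H, K

Directly stated before B: A and K.
E reaches B via E → F → K → B.
F reaches B via F → K → B.
H reaches B via H → F → K → B.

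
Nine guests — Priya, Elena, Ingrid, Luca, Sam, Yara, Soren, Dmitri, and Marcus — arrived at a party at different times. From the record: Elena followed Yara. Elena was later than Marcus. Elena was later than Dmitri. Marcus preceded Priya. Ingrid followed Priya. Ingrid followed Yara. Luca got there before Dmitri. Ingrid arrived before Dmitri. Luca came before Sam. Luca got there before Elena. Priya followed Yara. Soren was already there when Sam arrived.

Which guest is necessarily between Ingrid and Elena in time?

Tracing the constraints gives Ingrid → Dmitri → Elena, so Dmitri sits after Ingrid and before Elena.
No other guest is forced both after Ingrid and before Elena.

Dmitri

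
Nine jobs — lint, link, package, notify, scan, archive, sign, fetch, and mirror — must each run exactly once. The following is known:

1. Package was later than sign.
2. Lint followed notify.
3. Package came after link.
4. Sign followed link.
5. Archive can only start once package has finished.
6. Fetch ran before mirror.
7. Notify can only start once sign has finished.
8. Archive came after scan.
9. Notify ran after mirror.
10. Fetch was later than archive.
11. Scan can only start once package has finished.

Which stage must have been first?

Link has a chain of constraints placing it before every other stage, so link must be first.

link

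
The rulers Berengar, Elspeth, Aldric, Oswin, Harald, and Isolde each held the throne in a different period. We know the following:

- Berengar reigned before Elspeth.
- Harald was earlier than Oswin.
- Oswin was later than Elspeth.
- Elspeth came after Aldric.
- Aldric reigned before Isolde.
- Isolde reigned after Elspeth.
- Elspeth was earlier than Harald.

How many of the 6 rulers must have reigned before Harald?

Directly stated before Harald: Elspeth.
Aldric reaches Harald via Aldric → Elspeth → Harald.
Berengar reaches Harald via Berengar → Elspeth → Harald.
No chain forces Oswin (or any of the others) ahead of Harald.
That's Aldric, Berengar, and Elspeth — 3 in all.

3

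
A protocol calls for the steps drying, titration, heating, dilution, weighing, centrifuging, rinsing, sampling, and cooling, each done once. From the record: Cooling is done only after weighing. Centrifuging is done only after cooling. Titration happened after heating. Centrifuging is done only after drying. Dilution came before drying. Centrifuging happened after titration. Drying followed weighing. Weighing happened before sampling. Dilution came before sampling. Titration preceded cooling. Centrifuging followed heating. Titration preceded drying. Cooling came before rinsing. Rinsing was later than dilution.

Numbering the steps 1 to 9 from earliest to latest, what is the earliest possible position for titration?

Heating must come before titration — 1 forced predecessor.
Nothing else is forced ahead of titration, so its earliest slot is position 1 + 1 = 2.

2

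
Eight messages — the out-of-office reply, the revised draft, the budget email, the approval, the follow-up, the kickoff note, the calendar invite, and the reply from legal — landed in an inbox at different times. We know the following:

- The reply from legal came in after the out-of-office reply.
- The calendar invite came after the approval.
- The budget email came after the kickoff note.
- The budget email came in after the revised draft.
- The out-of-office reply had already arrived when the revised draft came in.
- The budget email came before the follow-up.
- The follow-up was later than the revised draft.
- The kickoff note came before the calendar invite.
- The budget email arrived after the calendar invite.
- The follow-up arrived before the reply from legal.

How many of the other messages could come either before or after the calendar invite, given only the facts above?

Forced before the calendar invite: the approval and the kickoff note; forced after the calendar invite: the budget email, the follow-up, and the reply from legal.
That leaves the out-of-office reply and the revised draft with no forced order relative to the calendar invite — 2.

2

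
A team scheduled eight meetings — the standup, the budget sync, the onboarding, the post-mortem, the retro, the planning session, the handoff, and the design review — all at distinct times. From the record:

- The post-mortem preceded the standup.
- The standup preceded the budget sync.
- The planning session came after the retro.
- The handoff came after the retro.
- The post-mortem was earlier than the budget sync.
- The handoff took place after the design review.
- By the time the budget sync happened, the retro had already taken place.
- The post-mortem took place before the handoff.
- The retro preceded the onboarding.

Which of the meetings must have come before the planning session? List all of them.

Directly stated before the planning session: the retro.

the retro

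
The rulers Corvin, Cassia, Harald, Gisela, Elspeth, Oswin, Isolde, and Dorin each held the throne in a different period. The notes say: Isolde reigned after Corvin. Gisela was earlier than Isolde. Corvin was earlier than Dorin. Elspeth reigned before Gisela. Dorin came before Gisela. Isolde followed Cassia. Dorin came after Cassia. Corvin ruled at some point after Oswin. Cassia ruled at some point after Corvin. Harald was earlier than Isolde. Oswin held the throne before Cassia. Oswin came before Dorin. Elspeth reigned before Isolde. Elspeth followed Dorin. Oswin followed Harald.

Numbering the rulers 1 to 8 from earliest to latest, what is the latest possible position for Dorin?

5

Dorin must come before Elspeth, Gisela, and Isolde — 3 rulers forced after them.
Everything else can be placed before Dorin in some valid order, so Dorin can sit as late as position 8 − 3 = 5.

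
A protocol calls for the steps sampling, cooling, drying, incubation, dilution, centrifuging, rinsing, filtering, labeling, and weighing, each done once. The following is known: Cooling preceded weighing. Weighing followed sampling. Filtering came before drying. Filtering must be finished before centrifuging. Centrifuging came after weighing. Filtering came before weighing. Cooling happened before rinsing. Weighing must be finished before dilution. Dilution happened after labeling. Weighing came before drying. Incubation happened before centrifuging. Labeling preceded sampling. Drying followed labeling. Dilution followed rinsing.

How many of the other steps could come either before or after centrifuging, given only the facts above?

Forced before centrifuging: cooling, filtering, incubation, labeling, sampling, and weighing.
That leaves dilution, drying, and rinsing with no forced order relative to centrifuging — 3.

3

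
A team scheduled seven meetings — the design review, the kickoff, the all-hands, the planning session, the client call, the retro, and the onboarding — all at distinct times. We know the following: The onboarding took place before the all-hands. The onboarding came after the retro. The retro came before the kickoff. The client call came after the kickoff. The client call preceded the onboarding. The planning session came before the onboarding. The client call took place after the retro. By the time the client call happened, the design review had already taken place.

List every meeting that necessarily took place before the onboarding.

the client call, the design review, the kickoff, the planning session, the retro

Directly stated before the onboarding: the client call, the planning session, and the retro.
The design review reaches the onboarding via the design review → the client call → the onboarding.
The kickoff reaches the onboarding via the kickoff → the client call → the onboarding.
No chain forces the all-hands ahead of the onboarding.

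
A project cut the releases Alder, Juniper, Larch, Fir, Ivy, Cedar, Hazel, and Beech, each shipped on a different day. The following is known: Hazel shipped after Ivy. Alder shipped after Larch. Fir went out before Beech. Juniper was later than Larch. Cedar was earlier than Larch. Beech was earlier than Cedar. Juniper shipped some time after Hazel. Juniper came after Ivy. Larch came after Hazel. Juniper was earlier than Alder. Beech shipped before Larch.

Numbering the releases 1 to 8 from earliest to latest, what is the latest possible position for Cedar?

5

Cedar must come before Alder, Juniper, and Larch — 3 releases forced after it.
Everything else can be placed before Cedar in some valid order, so Cedar can sit as late as position 8 − 3 = 5.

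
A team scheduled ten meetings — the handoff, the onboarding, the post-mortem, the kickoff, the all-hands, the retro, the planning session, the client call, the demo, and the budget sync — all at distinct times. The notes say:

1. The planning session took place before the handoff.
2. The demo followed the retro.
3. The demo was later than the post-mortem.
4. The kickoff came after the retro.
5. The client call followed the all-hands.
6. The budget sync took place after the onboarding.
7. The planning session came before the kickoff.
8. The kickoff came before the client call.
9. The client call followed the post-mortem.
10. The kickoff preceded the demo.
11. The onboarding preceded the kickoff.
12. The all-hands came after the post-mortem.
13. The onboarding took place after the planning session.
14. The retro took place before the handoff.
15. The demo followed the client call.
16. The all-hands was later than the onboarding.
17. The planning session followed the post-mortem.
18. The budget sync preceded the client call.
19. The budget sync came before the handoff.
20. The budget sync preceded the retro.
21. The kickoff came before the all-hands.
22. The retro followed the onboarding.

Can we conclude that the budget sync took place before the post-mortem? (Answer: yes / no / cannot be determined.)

no

Tracing the constraints gives the post-mortem → the planning session → the onboarding → the budget sync, so the post-mortem must come before the budget sync.
That means the budget sync cannot be before the post-mortem.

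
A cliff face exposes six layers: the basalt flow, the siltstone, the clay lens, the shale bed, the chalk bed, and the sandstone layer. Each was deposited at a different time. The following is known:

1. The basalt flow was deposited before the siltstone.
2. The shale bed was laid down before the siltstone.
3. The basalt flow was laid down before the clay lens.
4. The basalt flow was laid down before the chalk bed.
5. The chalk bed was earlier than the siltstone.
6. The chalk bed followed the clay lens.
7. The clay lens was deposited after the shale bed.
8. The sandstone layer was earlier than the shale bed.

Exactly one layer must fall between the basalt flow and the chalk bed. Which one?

Tracing the constraints gives the basalt flow → the clay lens → the chalk bed, so the clay lens sits after the basalt flow and before the chalk bed.
No other layer is forced both after the basalt flow and before the chalk bed.

the clay lens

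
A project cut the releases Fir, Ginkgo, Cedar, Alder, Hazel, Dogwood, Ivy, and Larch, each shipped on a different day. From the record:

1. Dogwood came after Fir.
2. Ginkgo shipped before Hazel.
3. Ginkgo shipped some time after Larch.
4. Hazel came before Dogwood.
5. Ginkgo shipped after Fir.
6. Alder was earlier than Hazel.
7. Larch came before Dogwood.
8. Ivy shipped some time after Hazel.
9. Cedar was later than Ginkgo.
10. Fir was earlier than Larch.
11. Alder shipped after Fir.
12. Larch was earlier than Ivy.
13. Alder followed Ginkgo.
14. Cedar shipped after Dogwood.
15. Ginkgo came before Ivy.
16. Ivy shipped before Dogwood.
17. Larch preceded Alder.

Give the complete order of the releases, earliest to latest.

Fir, Larch, Ginkgo, Alder, Hazel, Ivy, Dogwood, Cedar

The constraints fix every adjacent pair, so only one ordering works:
Fir → Larch → Ginkgo → Alder → Hazel → Ivy → Dogwood → Cedar.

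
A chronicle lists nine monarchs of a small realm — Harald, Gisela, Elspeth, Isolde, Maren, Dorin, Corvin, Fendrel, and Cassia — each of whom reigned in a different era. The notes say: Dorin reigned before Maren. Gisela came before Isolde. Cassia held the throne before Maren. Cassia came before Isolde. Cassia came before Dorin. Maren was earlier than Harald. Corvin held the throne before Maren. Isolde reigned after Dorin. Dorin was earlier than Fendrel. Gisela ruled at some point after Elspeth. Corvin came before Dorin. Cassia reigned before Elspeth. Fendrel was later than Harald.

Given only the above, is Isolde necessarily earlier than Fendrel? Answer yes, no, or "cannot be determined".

cannot be determined

No chain of stated constraints runs from Isolde to Fendrel, and none runs from Fendrel to Isolde either.
So the relative order of Isolde and Fendrel is not fixed by the given facts.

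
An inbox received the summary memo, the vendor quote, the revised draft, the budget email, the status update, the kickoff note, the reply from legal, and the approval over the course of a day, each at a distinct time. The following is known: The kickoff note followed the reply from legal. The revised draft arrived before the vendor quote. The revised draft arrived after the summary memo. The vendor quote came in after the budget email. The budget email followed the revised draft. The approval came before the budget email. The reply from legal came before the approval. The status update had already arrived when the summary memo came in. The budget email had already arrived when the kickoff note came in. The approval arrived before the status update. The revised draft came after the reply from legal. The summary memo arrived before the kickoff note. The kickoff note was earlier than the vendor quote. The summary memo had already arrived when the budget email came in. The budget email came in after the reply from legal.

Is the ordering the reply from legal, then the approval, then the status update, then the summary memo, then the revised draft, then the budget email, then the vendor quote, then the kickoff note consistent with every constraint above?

The constraints require the kickoff note before the vendor quote, but in the proposed sequence the vendor quote appears ahead of the kickoff note. That one violation is enough.

no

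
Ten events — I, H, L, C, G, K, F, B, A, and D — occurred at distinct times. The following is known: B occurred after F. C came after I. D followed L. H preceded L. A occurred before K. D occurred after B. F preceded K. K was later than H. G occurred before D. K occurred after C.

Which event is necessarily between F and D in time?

Tracing the constraints gives F → B → D, so B sits after F and before D.
No other event is forced both after F and before D.

B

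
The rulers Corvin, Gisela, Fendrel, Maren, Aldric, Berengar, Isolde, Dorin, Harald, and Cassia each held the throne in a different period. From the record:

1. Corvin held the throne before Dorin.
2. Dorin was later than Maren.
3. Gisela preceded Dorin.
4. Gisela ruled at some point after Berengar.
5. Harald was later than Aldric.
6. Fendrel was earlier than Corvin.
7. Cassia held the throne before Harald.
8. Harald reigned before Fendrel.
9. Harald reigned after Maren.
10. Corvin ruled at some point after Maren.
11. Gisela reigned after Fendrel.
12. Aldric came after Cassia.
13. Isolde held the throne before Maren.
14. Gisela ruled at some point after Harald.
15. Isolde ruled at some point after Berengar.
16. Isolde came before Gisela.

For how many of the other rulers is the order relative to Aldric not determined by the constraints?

3

Forced before Aldric: Cassia; forced after Aldric: Corvin, Dorin, Fendrel, Gisela, and Harald.
That leaves Berengar, Isolde, and Maren with no forced order relative to Aldric — 3.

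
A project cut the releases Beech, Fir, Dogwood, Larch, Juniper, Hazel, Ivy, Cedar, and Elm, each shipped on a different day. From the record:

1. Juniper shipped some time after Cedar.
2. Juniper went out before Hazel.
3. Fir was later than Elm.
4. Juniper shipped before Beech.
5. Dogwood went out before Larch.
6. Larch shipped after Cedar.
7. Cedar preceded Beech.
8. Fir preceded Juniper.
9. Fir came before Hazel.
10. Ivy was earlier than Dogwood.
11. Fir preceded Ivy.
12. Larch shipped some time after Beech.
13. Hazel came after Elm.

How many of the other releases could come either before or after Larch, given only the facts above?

Forced before Larch: Beech, Cedar, Dogwood, Elm, Fir, Ivy, and Juniper.
That leaves Hazel with no forced order relative to Larch — 1.

1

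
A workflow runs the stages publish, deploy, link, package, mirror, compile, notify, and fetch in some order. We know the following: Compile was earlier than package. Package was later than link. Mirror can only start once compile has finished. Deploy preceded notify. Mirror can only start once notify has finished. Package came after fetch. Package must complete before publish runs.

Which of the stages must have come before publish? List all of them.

Directly stated before publish: package.
Compile reaches publish via compile → package → publish.
Fetch reaches publish via fetch → package → publish.
Link reaches publish via link → package → publish.
No chain forces mirror (or any of the others) ahead of publish.

compile, fetch, link, package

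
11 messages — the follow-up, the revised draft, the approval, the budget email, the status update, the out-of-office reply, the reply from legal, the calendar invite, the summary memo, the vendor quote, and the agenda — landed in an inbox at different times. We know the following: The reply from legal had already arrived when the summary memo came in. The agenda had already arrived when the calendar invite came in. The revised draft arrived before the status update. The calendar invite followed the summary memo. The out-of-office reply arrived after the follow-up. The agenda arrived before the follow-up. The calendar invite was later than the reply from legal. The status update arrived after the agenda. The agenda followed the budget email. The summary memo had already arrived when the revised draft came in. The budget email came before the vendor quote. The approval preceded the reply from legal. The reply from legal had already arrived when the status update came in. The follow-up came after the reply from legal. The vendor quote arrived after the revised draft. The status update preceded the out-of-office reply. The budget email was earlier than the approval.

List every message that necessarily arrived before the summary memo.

Directly stated before the summary memo: the reply from legal.
The approval reaches the summary memo via the approval → the reply from legal → the summary memo.
The budget email reaches the summary memo via the budget email → the approval → the reply from legal → the summary memo.
No chain forces the vendor quote (or any of the others) ahead of the summary memo.

the approval, the budget email, the reply from legal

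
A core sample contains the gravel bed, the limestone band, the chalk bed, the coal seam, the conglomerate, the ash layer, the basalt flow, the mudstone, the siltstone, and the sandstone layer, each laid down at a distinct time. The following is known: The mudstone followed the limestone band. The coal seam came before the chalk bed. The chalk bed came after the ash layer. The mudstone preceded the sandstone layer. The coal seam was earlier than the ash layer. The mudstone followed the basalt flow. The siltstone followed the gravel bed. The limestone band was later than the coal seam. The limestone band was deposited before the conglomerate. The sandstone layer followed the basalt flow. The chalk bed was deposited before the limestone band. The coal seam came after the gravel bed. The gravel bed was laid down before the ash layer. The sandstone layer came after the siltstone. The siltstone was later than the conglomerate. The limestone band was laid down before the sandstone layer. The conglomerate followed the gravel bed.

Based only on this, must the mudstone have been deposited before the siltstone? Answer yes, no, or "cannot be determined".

No chain of stated constraints runs from the mudstone to the siltstone, and none runs from the siltstone to the mudstone either.
So the relative order of the mudstone and the siltstone is not fixed by the given facts.

cannot be determined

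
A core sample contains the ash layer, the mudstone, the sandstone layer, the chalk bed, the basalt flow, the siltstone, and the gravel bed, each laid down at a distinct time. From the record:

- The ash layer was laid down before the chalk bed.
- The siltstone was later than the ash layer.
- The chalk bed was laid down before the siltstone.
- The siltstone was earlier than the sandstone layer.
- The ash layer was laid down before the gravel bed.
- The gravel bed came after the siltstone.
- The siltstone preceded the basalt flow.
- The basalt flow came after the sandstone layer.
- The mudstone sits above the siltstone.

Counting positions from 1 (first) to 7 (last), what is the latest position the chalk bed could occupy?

The chalk bed must come before the basalt flow, the gravel bed, the mudstone, the sandstone layer, and the siltstone — 5 layers forced after it.
Everything else can be placed before the chalk bed in some valid order, so the chalk bed can sit as late as position 7 − 5 = 2.

2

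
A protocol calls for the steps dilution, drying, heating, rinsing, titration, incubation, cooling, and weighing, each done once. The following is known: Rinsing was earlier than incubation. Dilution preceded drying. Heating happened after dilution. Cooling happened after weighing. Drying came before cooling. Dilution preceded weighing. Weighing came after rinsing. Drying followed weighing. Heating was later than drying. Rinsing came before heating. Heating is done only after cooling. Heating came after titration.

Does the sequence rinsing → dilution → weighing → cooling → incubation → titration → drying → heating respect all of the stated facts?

The constraints require drying before cooling, but in the proposed sequence cooling appears ahead of drying. That one violation is enough.

no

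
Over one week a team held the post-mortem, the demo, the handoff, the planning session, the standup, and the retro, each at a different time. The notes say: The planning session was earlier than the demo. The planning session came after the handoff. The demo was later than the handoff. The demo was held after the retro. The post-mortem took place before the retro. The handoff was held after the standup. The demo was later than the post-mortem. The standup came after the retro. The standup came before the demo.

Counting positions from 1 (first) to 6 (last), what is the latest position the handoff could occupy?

4

The handoff must come before the demo and the planning session — 2 meetings forced after it.
Everything else can be placed before the handoff in some valid order, so the handoff can sit as late as position 6 − 2 = 4.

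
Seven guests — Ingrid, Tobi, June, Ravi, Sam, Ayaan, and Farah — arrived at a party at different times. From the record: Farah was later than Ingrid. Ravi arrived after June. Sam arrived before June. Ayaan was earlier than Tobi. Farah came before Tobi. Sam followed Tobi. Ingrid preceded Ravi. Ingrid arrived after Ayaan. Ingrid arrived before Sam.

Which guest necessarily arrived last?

Every other guest has a chain of constraints placing them before Ravi, so Ravi is last.

Ravi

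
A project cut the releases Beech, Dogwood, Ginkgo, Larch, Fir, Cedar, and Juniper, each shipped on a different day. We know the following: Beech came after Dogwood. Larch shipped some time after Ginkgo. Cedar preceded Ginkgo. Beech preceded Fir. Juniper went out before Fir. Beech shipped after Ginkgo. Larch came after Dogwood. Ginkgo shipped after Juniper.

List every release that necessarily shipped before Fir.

Beech, Cedar, Dogwood, Ginkgo, Juniper

Directly stated before Fir: Beech and Juniper.
Cedar reaches Fir via Cedar → Ginkgo → Beech → Fir.
Dogwood reaches Fir via Dogwood → Beech → Fir.
Ginkgo reaches Fir via Ginkgo → Beech → Fir.
No chain forces Larch ahead of Fir.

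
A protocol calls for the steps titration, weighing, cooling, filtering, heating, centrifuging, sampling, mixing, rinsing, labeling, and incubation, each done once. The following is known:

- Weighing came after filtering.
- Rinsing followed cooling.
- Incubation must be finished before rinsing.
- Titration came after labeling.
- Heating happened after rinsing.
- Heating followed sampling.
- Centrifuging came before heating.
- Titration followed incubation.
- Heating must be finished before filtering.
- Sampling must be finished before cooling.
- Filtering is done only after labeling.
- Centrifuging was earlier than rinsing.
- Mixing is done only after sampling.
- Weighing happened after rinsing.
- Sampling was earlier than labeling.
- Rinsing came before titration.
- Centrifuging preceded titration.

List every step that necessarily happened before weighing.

centrifuging, cooling, filtering, heating, incubation, labeling, rinsing, sampling

Directly stated before weighing: filtering and rinsing.
Centrifuging reaches weighing via centrifuging → rinsing → weighing.
Cooling reaches weighing via cooling → rinsing → weighing.
Heating reaches weighing via heating → filtering → weighing.
Likewise incubation, labeling, and sampling each reach weighing by chaining the stated constraints.
No chain forces mixing (or any of the others) ahead of weighing.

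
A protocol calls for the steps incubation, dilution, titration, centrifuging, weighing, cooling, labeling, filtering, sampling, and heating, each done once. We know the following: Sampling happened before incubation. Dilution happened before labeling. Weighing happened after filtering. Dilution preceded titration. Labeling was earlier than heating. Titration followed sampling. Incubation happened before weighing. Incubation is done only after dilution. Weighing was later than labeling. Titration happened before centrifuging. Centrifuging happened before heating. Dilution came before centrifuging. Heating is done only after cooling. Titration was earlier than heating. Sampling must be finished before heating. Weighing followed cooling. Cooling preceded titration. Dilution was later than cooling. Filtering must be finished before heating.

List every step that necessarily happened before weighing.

Directly stated before weighing: cooling, filtering, incubation, and labeling.
Dilution reaches weighing via dilution → incubation → weighing.
Sampling reaches weighing via sampling → incubation → weighing.
No chain forces titration (or any of the others) ahead of weighing.

cooling, dilution, filtering, incubation, labeling, sampling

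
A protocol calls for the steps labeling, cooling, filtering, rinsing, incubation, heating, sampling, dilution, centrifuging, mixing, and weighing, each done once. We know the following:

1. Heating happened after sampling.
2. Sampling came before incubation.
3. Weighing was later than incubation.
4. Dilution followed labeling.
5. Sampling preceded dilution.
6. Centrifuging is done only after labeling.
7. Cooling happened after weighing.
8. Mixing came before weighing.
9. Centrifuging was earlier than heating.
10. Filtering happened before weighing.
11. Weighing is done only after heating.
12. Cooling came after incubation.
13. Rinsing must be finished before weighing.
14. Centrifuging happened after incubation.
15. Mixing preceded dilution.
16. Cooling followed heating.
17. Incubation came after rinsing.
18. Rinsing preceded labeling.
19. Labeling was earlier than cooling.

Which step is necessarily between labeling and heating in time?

centrifuging

Tracing the constraints gives labeling → centrifuging → heating, so centrifuging sits after labeling and before heating.
No other step is forced both after labeling and before heating.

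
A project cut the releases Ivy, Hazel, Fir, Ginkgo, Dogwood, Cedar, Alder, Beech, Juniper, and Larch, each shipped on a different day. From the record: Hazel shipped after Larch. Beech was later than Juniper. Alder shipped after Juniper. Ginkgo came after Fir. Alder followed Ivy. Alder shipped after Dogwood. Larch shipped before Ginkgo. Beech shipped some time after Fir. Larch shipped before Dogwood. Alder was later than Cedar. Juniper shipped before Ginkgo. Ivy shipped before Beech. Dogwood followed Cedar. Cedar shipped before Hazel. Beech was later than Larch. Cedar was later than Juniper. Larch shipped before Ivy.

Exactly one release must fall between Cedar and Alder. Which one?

Dogwood

Tracing the constraints gives Cedar → Dogwood → Alder, so Dogwood sits after Cedar and before Alder.
No other release is forced both after Cedar and before Alder.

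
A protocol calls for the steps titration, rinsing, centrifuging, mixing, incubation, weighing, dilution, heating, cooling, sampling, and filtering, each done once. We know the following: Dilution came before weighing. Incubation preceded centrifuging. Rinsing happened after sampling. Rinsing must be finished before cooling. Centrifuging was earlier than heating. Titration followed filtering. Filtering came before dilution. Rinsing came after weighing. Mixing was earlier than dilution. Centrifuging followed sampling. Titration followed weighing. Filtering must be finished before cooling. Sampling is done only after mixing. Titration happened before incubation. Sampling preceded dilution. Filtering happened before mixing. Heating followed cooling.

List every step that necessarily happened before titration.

Directly stated before titration: filtering and weighing.
Dilution reaches titration via dilution → weighing → titration.
Mixing reaches titration via mixing → dilution → weighing → titration.
Sampling reaches titration via sampling → dilution → weighing → titration.
No chain forces incubation (or any of the others) ahead of titration.

dilution, filtering, mixing, sampling, weighing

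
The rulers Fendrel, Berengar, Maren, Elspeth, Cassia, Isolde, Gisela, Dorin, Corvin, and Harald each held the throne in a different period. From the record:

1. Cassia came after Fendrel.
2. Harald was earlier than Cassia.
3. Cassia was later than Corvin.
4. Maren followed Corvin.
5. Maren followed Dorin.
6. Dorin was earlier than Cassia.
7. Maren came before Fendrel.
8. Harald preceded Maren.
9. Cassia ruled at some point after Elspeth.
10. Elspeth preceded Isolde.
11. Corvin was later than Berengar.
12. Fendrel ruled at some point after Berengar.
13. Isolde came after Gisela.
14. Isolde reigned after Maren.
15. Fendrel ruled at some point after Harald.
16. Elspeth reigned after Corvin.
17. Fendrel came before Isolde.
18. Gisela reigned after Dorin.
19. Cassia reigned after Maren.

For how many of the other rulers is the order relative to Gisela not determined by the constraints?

7

Forced before Gisela: Dorin; forced after Gisela: Isolde.
That leaves Berengar, Cassia, Corvin, Elspeth, Fendrel, Harald, and Maren with no forced order relative to Gisela — 7.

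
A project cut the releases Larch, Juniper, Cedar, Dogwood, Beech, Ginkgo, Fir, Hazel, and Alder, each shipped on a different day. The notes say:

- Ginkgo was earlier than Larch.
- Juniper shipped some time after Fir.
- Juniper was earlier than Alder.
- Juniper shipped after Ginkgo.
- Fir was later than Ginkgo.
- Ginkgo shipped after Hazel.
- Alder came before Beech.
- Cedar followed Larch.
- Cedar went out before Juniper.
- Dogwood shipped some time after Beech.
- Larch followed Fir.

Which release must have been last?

Dogwood

Every other release has a chain of constraints placing it before Dogwood, so Dogwood is last.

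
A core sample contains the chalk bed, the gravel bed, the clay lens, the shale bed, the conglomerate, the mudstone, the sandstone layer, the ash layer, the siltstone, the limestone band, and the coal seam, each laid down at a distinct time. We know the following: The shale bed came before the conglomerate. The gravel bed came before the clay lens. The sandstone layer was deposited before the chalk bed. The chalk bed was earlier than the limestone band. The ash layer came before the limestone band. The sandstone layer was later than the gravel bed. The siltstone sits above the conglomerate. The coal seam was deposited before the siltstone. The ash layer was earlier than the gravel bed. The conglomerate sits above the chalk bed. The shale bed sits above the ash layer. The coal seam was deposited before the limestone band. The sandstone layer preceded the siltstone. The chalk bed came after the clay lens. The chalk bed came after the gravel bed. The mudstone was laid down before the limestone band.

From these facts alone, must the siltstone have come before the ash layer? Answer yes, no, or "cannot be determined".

no

Tracing the constraints gives the ash layer → the shale bed → the conglomerate → the siltstone, so the ash layer must come before the siltstone.
That means the siltstone cannot be before the ash layer.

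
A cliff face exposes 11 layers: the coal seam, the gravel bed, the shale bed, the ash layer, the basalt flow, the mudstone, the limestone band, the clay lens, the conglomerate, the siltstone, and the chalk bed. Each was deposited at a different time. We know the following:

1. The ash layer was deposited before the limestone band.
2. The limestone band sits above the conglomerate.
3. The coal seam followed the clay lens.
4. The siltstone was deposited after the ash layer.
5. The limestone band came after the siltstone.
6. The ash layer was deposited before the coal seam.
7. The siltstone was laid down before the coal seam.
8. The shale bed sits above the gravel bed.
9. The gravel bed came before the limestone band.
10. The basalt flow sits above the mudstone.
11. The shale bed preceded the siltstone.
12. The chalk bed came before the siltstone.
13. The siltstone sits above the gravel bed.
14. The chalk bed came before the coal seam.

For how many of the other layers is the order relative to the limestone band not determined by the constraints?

4

Forced before the limestone band: the ash layer, the chalk bed, the conglomerate, the gravel bed, the shale bed, and the siltstone.
That leaves the basalt flow, the clay lens, the coal seam, and the mudstone with no forced order relative to the limestone band — 4.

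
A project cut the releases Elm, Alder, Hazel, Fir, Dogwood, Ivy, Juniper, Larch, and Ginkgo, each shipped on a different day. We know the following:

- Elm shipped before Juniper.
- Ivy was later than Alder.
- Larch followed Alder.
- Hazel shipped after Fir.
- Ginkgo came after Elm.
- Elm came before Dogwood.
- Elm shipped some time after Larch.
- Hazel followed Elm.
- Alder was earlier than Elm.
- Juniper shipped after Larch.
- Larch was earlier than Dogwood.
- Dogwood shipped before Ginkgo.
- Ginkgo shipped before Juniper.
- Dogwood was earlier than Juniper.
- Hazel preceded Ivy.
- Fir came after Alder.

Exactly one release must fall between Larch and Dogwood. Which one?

Elm

Tracing the constraints gives Larch → Elm → Dogwood, so Elm sits after Larch and before Dogwood.
No other release is forced both after Larch and before Dogwood.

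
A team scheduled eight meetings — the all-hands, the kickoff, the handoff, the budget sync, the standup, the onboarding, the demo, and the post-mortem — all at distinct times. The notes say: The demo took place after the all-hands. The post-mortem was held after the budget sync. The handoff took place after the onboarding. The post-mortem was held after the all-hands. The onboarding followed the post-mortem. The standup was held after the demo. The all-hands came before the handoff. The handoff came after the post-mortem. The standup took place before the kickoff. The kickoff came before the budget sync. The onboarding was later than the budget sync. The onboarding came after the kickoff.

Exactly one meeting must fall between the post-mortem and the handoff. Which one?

Tracing the constraints gives the post-mortem → the onboarding → the handoff, so the onboarding sits after the post-mortem and before the handoff.
No other meeting is forced both after the post-mortem and before the handoff.

the onboarding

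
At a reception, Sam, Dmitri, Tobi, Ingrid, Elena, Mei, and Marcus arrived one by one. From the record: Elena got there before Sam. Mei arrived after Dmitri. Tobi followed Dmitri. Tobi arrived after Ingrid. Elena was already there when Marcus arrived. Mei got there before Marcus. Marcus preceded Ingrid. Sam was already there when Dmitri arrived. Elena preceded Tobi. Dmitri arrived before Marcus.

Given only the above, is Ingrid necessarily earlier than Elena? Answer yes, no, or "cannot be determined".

Tracing the constraints gives Elena → Marcus → Ingrid, so Elena must come before Ingrid.
That means Ingrid cannot be before Elena.

no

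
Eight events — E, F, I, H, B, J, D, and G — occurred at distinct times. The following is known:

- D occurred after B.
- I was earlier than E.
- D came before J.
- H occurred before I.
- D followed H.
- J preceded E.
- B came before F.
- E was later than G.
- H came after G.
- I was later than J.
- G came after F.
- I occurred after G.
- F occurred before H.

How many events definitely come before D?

4

Directly stated before D: B and H.
F reaches D via F → H → D.
G reaches D via G → H → D.
That's B, F, G, and H — 4 in all.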